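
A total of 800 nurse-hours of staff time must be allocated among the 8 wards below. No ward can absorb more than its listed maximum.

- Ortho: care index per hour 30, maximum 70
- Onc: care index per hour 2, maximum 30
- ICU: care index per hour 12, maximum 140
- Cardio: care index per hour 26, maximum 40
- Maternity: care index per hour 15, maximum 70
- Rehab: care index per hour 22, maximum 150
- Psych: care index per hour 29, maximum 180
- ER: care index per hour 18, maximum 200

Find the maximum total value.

Highest care index per hour first: Ortho 30 > Psych 29 > Cardio 26 > Rehab 22 > ER 18 > Maternity 15 > ICU 12 > Onc 2.
Give Ortho 70 to hit its cap of 70 ; 730 left.
Psych: +180 to 180 (cap) ; 550 left.
Give Cardio 40 to hit its cap of 40 ; 510 left.
Rehab: +150 to 150 (cap) ; 360 left.
Give ER 200 to hit its cap of 200 ; 160 left.
Give Maternity 70 to hit its cap of 70 ; 90 left.
ICU: +90 (room for 140) → 90. Pool exhausted.
Total = 30×70 + 12×90 + 26×40 + 15×70 + 22×150 + 29×180 + 18×200 = 17390.

17390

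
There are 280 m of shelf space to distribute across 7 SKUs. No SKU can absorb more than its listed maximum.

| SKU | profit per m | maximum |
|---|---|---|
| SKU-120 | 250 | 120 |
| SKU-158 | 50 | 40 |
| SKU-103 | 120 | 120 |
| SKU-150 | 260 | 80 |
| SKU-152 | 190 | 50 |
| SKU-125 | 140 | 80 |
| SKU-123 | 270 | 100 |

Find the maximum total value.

72800

Order the SKUs by profit per m: SKU-123 270 > SKU-150 260 > SKU-120 250 > SKU-152 190 > SKU-125 140 > SKU-103 120 > SKU-158 50.
SKU-123 takes 100 to reach its cap of 100 ; 180 left.
Give SKU-150 80 to hit its cap of 80 ; 100 left.
SKU-120 has room for 120 but only 100 remain, so it gets 100.
Total = 250×100 + 260×80 + 270×100 = 72800.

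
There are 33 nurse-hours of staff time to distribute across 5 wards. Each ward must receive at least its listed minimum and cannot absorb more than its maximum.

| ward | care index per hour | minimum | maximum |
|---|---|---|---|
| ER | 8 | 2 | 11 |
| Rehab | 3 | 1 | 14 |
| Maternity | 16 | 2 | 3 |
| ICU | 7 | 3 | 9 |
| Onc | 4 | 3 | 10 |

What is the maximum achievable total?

Meeting every minimum uses 2+1+2+3+3 = 11 nurse-hours, leaving 22.
Highest care index per hour first: Maternity 16 > ER 8 > ICU 7 > Onc 4 > Rehab 3.
Give Maternity 1 more to hit its cap of 3 — 21 left.
Give ER 9 more to hit its cap of 11 — 12 left.
Give ICU 6 more to hit its cap of 9 — 6 left.
Onc: +6 (room for 7) → 9. Pool exhausted.
Total = 8×11 + 3×1 + 16×3 + 7×9 + 4×9 = 238.

238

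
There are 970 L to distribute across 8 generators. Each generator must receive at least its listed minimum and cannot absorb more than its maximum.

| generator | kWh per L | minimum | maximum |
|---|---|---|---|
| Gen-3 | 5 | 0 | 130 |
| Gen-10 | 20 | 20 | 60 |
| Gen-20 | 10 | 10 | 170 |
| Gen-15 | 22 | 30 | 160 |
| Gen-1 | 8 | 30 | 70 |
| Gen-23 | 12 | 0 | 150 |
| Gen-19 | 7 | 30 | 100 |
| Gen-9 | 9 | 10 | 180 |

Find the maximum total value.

Meeting every minimum uses 0+20+10+30+30+0+30+10 = 130 L, leaving 840.
Order the generators by kWh per L: Gen-15 22 > Gen-10 20 > Gen-23 12 > Gen-20 10 > Gen-9 9 > Gen-1 8 > Gen-19 7 > Gen-3 5.
Give Gen-15 130 more to hit its cap of 160 → 710 left.
Gen-10: +40 to 60 (cap) → 670 left.
Give Gen-23 150 more to hit its cap of 150 → 520 left.
Gen-20 takes 160 more to reach its cap of 170 → 360 left.
Give Gen-9 170 more to hit its cap of 180 → 190 left.
Gen-1: +40 to 70 (cap) → 150 left.
Give Gen-19 70 more to hit its cap of 100 → 80 left.
Only 80 left; Gen-3 takes them to reach 80.
Total = 5×80 + 20×60 + 10×170 + 22×160 + 8×70 + 12×150 + 7×100 + 9×180 = 11500.

11500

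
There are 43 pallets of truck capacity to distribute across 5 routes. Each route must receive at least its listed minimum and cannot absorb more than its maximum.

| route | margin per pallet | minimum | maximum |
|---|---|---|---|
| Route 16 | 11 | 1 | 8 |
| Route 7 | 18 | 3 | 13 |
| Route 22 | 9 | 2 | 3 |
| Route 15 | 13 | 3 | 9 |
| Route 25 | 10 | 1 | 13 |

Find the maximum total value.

Meeting every minimum uses 1+3+2+3+1 = 10 pallets, leaving 33.
Highest margin per pallet first: Route 7 18 > Route 15 13 > Route 16 11 > Route 25 10 > Route 22 9.
Give Route 7 10 more to hit its cap of 13 → 23 left.
Route 15 takes 6 more to reach its cap of 9 → 17 left.
Route 16 takes 7 more to reach its cap of 8 → 10 left.
Route 25: +10 (room for 12) → 11. Pool exhausted.
Total = 11×8 + 18×13 + 9×2 + 13×9 + 10×11 = 567.

567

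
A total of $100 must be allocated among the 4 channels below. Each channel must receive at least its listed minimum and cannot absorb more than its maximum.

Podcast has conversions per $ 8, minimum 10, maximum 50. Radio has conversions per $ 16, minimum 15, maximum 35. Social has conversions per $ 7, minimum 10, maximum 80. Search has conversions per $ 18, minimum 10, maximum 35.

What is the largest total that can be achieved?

1420

Meeting every minimum uses 10+15+10+10 = 45 $, leaving 55.
Rank by conversions per $: Search 18 > Radio 16 > Podcast 8 > Social 7.
Give Search 25 more to hit its cap of 35 — 30 left.
Radio: +20 to 35 (cap) — 10 left.
Podcast: +10 (room for 40) → 20. Pool exhausted.
Total = 8×20 + 16×35 + 7×10 + 18×35 = 1420.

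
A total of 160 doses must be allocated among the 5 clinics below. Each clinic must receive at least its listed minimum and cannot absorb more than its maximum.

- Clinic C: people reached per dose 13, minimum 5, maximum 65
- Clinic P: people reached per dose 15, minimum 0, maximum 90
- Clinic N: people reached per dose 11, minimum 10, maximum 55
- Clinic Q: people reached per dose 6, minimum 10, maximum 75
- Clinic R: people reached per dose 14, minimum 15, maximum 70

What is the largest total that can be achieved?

2215

Meeting every minimum uses 5+0+10+10+15 = 40 doses, leaving 120.
Highest people reached per dose first: Clinic P 15 > Clinic R 14 > Clinic C 13 > Clinic N 11 > Clinic Q 6.
Clinic P: +90 to 90 (cap) — 30 left.
Only 30 left; Clinic R takes them to reach 45.
Total = 13×5 + 15×90 + 11×10 + 6×10 + 14×45 = 2215.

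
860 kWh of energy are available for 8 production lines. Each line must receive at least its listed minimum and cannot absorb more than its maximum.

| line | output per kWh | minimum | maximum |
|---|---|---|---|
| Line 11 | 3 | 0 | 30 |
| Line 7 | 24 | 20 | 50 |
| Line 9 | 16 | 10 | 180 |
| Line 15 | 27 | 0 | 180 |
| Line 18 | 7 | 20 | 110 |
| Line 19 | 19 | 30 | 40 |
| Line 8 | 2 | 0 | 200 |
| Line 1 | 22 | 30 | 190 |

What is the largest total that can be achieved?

14900

Meeting every minimum uses 0+20+10+0+20+30+0+30 = 110 kWh, leaving 750.
Order the production lines by output per kWh: Line 15 27 > Line 7 24 > Line 1 22 > Line 19 19 > Line 9 16 > Line 18 7 > Line 11 3 > Line 8 2.
Give Line 15 180 more to hit its cap of 180 — 570 left.
Line 7 takes 30 more to reach its cap of 50 — 540 left.
Line 1: +160 to 190 (cap) — 380 left.
Give Line 19 10 more to hit its cap of 40 — 370 left.
Line 9: +170 to 180 (cap) — 200 left.
Line 18 takes 90 more to reach its cap of 110 — 110 left.
Line 11: +30 to 30 (cap) — 80 left.
Line 8 has room for 200 more but only 80 remain, so it gets 80.
Total = 3×30 + 24×50 + 16×180 + 27×180 + 7×110 + 19×40 + 2×80 + 22×190 = 14900.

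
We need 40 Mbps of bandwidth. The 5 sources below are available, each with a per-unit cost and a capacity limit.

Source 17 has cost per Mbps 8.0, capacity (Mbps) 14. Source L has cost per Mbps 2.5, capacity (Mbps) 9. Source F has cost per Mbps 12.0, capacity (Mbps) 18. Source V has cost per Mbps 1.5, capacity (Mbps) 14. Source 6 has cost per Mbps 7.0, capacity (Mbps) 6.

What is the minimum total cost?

Cheapest first:
Take 14 from Source V at 1.5 — need 26 more.
Take 9 from Source L at 2.5 — need 17 more.
Source 6 (7.0): use full 6 — 11 Mbps to go.
Take 11 from Source 17 at 8.0 to finish.
Source F: unused.
Cost = 14×1.5 + 9×2.5 + 6×7.0 + 11×8.0 = 173.5.

173.5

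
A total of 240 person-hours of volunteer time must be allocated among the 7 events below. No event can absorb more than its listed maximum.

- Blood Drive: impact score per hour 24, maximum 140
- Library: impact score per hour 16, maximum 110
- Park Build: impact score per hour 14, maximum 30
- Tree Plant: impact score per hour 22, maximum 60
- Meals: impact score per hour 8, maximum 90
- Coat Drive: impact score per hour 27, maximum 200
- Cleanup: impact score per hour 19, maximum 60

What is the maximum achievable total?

Highest impact score per hour first: Coat Drive 27 > Blood Drive 24 > Tree Plant 22 > Cleanup 19 > Library 16 > Park Build 14 > Meals 8.
Coat Drive takes 200 to reach its cap of 200 → 40 left.
Blood Drive has room for 140 but only 40 remain, so it gets 40.
Total = 24×40 + 27×200 = 6360.

6360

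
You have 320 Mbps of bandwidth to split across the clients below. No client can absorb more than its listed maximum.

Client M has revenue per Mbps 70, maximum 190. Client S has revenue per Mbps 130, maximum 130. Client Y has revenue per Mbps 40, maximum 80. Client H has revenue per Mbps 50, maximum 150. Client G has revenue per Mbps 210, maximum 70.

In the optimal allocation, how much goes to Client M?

Rank by revenue per Mbps: Client G 210 > Client S 130 > Client M 70 > Client H 50 > Client Y 40.
Client G takes 70 to reach its cap of 70 — 250 left.
Client S: +130 to 130 (cap) — 120 left.
Client M: +120 (room for 190) → 120. Pool exhausted.

120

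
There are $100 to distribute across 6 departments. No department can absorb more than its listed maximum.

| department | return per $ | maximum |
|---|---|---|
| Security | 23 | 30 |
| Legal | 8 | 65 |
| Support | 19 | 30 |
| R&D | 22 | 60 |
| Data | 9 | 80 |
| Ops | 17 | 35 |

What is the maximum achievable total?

Highest return per $ first: Security 23 > R&D 22 > Support 19 > Ops 17 > Data 9 > Legal 8.
Security takes 30 to reach its cap of 30 → 70 left.
R&D: +60 to 60 (cap) → 10 left.
Support has room for 30 but only 10 remain, so it gets 10.
Total = 23×30 + 19×10 + 22×60 = 2200.

2200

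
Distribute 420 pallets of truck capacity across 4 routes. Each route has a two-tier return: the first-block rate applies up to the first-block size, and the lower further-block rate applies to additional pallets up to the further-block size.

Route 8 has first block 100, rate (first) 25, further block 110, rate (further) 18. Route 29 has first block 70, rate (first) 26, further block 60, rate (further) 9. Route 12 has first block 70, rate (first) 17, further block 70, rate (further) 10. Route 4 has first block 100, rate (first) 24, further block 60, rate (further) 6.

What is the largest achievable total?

9380

Order all 8 blocks by rate: Route 29/first 26 > Route 8/first 25 > Route 4/first 24 > Route 8/second 18 > Route 12/first 17 > Route 12/second 10 > Route 29/second 9 > Route 4/second 6.
Fill Route 29 first block (70 at 26) — 350 left.
Route 8/first (25): +100 — 250 left.
Route 4 first at 24: fill all 100 — 150 left.
Route 8/second (18): +110 — 40 left.
Route 12/first: +40 of 70 at 17; pool empty.
Total = 26×70 + 25×100 + 24×100 + 18×110 + 17×40 = 9380.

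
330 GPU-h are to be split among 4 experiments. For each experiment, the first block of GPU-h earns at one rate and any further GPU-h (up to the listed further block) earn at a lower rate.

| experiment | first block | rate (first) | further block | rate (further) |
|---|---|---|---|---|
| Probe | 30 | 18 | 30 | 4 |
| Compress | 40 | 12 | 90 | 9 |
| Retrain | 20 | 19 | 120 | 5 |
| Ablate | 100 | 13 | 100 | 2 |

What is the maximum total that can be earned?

3760

Treat each block as its own option and order by rate: Retrain/tier1 19 > Probe/tier1 18 > Ablate/tier1 13 > Compress/tier1 12 > Compress/tier2 9 > Retrain/tier2 5 > Probe/tier2 4 > Ablate/tier2 2.
Fill Retrain tier1 block (20 at 19) — 310 left.
Probe tier1 at 18: fill all 30 — 280 left.
Ablate/tier1 (13): +100 — 180 left.
Compress/tier1 (12): +40 — 140 left.
Fill Compress tier2 block (90 at 9) — 50 left.
Retrain/tier2: +50 of 120 at 5; pool empty.
Total = 19×20 + 18×30 + 13×100 + 12×40 + 9×90 + 5×50 = 3760.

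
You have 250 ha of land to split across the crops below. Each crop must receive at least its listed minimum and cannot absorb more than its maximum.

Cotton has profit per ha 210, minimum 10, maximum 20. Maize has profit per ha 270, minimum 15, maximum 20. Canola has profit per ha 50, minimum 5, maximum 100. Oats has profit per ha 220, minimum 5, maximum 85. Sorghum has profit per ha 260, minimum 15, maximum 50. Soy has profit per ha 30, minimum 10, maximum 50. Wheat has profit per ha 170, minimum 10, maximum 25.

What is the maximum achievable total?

47850

Meeting every minimum uses 10+15+5+5+15+10+10 = 70 ha, leaving 180.
Rank by profit per ha: Maize 270 > Sorghum 260 > Oats 220 > Cotton 210 > Wheat 170 > Canola 50 > Soy 30.
Maize takes 5 more to reach its cap of 20 — 175 left.
Give Sorghum 35 more to hit its cap of 50 — 140 left.
Give Oats 80 more to hit its cap of 85 — 60 left.
Give Cotton 10 more to hit its cap of 20 — 50 left.
Wheat takes 15 more to reach its cap of 25 — 35 left.
Only 35 left; Canola takes them to reach 40.
Total = 210×20 + 270×20 + 50×40 + 220×85 + 260×50 + 30×10 + 170×25 = 47850.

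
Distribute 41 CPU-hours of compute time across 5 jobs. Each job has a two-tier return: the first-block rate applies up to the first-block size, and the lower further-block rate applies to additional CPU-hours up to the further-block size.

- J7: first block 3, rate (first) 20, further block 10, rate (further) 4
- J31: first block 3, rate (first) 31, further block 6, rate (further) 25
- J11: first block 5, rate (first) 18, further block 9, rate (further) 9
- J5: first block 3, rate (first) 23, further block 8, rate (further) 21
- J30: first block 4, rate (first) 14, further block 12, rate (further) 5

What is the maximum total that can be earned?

767

Treat each block as its own option and order by rate: J31/tier1 31 > J31/tier2 25 > J5/tier1 23 > J5/tier2 21 > J7/tier1 20 > J11/tier1 18 > J30/tier1 14 > J11/tier2 9 > J30/tier2 5 > J7/tier2 4.
Fill J31 tier1 block (3 at 31) ; 38 left.
J31/tier2 (25): +6 ; 32 left.
J5/tier1 (23): +3 ; 29 left.
J5 tier2 at 21: fill all 8 ; 21 left.
J7 tier1 at 20: fill all 3 ; 18 left.
J11/tier1 (18): +5 ; 13 left.
J30 tier1 at 14: fill all 4 ; 9 left.
J11 tier2 at 9: fill all 9 ; 0 left.
Total = 31×3 + 25×6 + 23×3 + 21×8 + 20×3 + 18×5 + 14×4 + 9×9 = 767.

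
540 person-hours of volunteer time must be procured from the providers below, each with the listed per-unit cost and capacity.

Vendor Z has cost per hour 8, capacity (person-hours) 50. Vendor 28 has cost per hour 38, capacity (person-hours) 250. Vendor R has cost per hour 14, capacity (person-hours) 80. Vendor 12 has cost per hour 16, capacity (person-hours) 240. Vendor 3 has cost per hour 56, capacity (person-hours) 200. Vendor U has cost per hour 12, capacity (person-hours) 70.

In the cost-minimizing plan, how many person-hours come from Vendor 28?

100

Fill from the cheapest provider first.
Take 50 from Vendor Z at 8 — need 490 more.
Take 70 from Vendor U at 12 — need 420 more.
Vendor R (14): use full 80 — 340 person-hours to go.
Vendor 12 (16): use full 240 — 100 person-hours to go.
Vendor 28 at 38: take 100 of its 250 — requirement met.
Vendor 3: unused.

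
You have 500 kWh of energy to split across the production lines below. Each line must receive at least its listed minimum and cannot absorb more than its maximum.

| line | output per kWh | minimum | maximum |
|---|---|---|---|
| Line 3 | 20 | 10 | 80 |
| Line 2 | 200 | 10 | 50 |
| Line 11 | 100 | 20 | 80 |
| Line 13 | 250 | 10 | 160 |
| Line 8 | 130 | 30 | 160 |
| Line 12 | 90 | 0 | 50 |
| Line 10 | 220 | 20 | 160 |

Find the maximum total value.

100400

Meeting every minimum uses 10+10+20+10+30+0+20 = 100 kWh, leaving 400.
Order the production lines by output per kWh: Line 13 250 > Line 10 220 > Line 2 200 > Line 8 130 > Line 11 100 > Line 12 90 > Line 3 20.
Line 13: +150 to 160 (cap) → 250 left.
Line 10 takes 140 more to reach its cap of 160 → 110 left.
Line 2 takes 40 more to reach its cap of 50 → 70 left.
Only 70 left; Line 8 takes them to reach 100.
Total = 20×10 + 200×50 + 100×20 + 250×160 + 130×100 + 220×160 = 100400.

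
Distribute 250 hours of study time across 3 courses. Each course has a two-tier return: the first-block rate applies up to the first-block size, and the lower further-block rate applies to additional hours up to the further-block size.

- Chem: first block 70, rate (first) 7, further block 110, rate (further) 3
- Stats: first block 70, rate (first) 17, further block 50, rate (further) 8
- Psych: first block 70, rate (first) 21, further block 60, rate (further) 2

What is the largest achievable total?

3480

Rank every tier by rate: Psych/T1 21 > Stats/T1 17 > Stats/T2 8 > Chem/T1 7 > Chem/T2 3 > Psych/T2 2.
Psych/T1 (21): +70 — 180 left.
Stats/T1 (17): +70 — 110 left.
Stats/T2 (8): +50 — 60 left.
Chem T1 at 7: only 60 left, fill 60.
Total = 21×70 + 17×70 + 8×50 + 7×60 = 3480.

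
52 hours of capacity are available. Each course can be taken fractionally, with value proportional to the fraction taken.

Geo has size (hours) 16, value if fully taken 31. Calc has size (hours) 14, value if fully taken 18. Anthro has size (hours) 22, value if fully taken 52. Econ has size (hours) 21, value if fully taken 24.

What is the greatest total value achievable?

101

Rank by value-to-size ratio: Anthro 52/22≈2.36, Geo 31/16≈1.94, Calc 18/14≈1.29, Econ 24/21≈1.14.
Take all of Anthro (22 hours, value 52) ; 30 hours left.
All 16 hours of Geo fit (value 31) ; 14 remain.
All 14 hours of Calc fit (value 18) ; 0 remain.
Total value = 101.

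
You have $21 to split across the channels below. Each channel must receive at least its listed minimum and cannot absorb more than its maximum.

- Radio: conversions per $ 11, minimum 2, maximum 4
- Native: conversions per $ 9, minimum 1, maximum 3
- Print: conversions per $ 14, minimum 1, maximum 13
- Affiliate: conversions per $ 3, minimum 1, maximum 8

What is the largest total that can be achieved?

Meeting every minimum uses 2+1+1+1 = 5 $, leaving 16.
Rank by conversions per $: Print 14 > Radio 11 > Native 9 > Affiliate 3.
Print takes 12 more to reach its cap of 13 → 4 left.
Radio takes 2 more to reach its cap of 4 → 2 left.
Give Native 2 more to hit its cap of 3 → 0 left.
Total = 11×4 + 9×3 + 14×13 + 3×1 = 256.

256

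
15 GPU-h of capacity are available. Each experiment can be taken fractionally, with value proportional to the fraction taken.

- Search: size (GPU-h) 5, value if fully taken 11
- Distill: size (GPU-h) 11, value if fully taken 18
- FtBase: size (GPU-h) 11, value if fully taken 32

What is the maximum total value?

Rank by value-to-size ratio: FtBase 32/11≈2.91, Search 11/5≈2.2, Distill 18/11≈1.64.
FtBase: take in full, 11 GPU-h for value 32 ; 4 left.
Fill the last 4 GPU-h with part of Search: 4/5 of it earns 8.8.
Total value = 40.8.

40.8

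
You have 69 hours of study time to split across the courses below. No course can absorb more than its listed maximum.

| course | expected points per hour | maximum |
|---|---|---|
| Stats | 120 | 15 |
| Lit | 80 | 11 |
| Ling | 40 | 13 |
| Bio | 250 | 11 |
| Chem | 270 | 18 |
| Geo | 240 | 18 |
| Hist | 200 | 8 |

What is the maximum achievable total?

Rank by expected points per hour: Chem 270 > Bio 250 > Geo 240 > Hist 200 > Stats 120 > Lit 80 > Ling 40.
Give Chem 18 to hit its cap of 18 — 51 left.
Bio takes 11 to reach its cap of 11 — 40 left.
Geo: +18 to 18 (cap) — 22 left.
Hist takes 8 to reach its cap of 8 — 14 left.
Stats: +14 (room for 15) → 14. Pool exhausted.
Total = 120×14 + 250×11 + 270×18 + 240×18 + 200×8 = 15210.

15210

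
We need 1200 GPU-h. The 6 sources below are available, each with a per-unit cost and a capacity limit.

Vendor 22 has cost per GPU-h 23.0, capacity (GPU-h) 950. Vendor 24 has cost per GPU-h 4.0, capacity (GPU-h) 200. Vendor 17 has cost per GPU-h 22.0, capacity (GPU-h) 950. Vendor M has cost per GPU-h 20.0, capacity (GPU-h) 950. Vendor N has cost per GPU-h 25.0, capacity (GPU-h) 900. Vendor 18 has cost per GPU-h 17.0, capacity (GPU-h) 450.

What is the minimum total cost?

19450

Use sources in increasing cost order.
Take 200 from Vendor 24 at 4.0 ; need 1000 more.
Vendor 18 (17.0): use full 450 ; 550 GPU-h to go.
Take 550 from Vendor M at 20.0 to finish.
Vendor 17, Vendor 22, Vendor N: unused.
Cost = 200×4.0 + 450×17.0 + 550×20.0 = 19450.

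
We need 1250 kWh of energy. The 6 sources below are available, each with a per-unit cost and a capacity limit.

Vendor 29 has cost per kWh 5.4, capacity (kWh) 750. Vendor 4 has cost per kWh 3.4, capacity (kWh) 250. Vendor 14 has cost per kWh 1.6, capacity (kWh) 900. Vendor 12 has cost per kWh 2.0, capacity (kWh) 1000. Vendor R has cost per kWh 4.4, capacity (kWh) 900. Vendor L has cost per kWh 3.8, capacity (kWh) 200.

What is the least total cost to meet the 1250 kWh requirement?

2140

Use sources in increasing cost order.
Vendor 14 (1.6): use full 900 — 350 kWh to go.
Vendor 12 at 2.0: take 350 of its 1000 — requirement met.
Vendor 4, Vendor L, Vendor R, Vendor 29: unused.
Cost = 900×1.6 + 350×2.0 = 2140.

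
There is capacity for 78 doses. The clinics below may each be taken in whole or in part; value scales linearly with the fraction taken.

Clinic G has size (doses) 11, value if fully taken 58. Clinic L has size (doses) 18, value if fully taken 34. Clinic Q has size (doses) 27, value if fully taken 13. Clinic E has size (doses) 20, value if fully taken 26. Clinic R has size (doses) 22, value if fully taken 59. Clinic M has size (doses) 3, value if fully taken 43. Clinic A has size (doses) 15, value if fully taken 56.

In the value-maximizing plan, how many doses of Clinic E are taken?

9

Sort by value density: Clinic M 43/3≈14.3, Clinic G 58/11≈5.27, Clinic A 56/15≈3.73, Clinic R 59/22≈2.68, Clinic L 34/18≈1.89, Clinic E 26/20≈1.3, Clinic Q 13/27≈0.481.
Clinic M: take in full, 3 doses for value 43 ; 75 left.
Clinic G: take in full, 11 doses for value 58 ; 64 left.
All 15 doses of Clinic A fit (value 56) ; 49 remain.
All 22 doses of Clinic R fit (value 59) ; 27 remain.
Clinic L: take in full, 18 doses for value 34 ; 9 left.
Only 9 doses remain; take 9/20 of Clinic E for value 26×9/20 = 11.7.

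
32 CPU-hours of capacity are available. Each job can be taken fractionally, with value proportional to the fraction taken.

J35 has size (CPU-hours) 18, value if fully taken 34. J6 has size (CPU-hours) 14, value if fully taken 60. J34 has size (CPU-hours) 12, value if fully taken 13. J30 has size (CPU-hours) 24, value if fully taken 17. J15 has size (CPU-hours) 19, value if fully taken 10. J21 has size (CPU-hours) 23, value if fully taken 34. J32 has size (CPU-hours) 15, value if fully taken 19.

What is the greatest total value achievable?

94

Sort by value density: J6 60/14≈4.29, J35 34/18≈1.89, J21 34/23≈1.48, J32 19/15≈1.27, J34 13/12≈1.08, J30 17/24≈0.708, J15 10/19≈0.526.
J6: take in full, 14 CPU-hours for value 60 — 18 left.
Take all of J35 (18 CPU-hours, value 34) — 0 CPU-hours left.
Total value = 94.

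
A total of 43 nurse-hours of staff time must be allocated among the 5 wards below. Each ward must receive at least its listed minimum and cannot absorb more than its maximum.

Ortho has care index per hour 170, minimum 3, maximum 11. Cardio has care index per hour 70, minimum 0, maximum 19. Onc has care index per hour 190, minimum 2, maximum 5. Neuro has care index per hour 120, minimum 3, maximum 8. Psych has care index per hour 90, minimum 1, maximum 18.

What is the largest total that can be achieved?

Meeting every minimum uses 3+0+2+3+1 = 9 nurse-hours, leaving 34.
Rank by care index per hour: Onc 190 > Ortho 170 > Neuro 120 > Psych 90 > Cardio 70.
Give Onc 3 more to hit its cap of 5 → 31 left.
Ortho takes 8 more to reach its cap of 11 → 23 left.
Neuro takes 5 more to reach its cap of 8 → 18 left.
Psych: +17 to 18 (cap) → 1 left.
Cardio has room for 19 more but only 1 remain, so it gets 1.
Total = 170×11 + 70×1 + 190×5 + 120×8 + 90×18 = 5470.

5470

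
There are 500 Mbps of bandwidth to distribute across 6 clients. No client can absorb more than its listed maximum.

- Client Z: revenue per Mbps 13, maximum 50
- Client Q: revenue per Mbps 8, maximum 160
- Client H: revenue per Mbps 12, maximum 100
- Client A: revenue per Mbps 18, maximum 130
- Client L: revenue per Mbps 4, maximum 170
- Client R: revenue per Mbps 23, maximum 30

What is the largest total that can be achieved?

Rank by revenue per Mbps: Client R 23 > Client A 18 > Client Z 13 > Client H 12 > Client Q 8 > Client L 4.
Client R takes 30 to reach its cap of 30 — 470 left.
Client A takes 130 to reach its cap of 130 — 340 left.
Client Z: +50 to 50 (cap) — 290 left.
Client H takes 100 to reach its cap of 100 — 190 left.
Client Q takes 160 to reach its cap of 160 — 30 left.
Only 30 left; Client L takes them to reach 30.
Total = 13×50 + 8×160 + 12×100 + 18×130 + 4×30 + 23×30 = 6280.

6280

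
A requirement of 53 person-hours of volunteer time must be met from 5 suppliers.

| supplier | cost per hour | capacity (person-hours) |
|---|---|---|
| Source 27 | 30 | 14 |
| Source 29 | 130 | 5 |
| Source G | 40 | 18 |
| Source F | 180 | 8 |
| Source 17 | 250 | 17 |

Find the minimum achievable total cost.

Cheapest first:
Source 27 at 30: take all 14 person-hours ; 39 still needed.
Take 18 from Source G at 40 ; need 21 more.
Source 29 (130): use full 5 ; 16 person-hours to go.
Take 8 from Source F at 180 ; need 8 more.
Take 8 from Source 17 at 250 to finish.
Cost = 14×30 + 18×40 + 5×130 + 8×180 + 8×250 = 5230.

5230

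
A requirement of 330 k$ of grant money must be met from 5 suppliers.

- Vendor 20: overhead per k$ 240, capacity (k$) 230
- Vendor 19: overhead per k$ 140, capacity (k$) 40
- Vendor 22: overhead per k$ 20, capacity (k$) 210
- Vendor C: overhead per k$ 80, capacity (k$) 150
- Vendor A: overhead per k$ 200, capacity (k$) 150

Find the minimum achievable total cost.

13800

Fill from the cheapest supplier first.
Vendor 22 (20): use full 210 — 120 k$ to go.
Take 120 from Vendor C at 80 to finish.
Vendor 19, Vendor A, Vendor 20: unused.
Cost = 210×20 + 120×80 = 13800.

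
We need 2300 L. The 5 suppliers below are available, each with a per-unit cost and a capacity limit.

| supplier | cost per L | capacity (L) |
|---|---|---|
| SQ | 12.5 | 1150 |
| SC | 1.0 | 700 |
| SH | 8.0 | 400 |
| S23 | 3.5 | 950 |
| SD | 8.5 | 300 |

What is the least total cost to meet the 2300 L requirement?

Use suppliers in increasing cost order.
SC (1.0): use full 700 → 1600 L to go.
Take 950 from S23 at 3.5 → need 650 more.
SH at 8.0: take all 400 L → 250 still needed.
SD (8.5): take the remaining 250 → done.
SQ: unused.
Cost = 700×1.0 + 950×3.5 + 400×8.0 + 250×8.5 = 9350.

9350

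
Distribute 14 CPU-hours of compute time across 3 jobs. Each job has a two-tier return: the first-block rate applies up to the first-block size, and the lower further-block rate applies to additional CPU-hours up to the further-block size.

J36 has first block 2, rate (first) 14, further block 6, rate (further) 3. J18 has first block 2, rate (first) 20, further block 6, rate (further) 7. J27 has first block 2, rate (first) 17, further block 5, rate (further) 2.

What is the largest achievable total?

150

Rank every tier by rate: J18/tier1 20 > J27/tier1 17 > J36/tier1 14 > J18/tier2 7 > J36/tier2 3 > J27/tier2 2.
Fill J18 tier1 block (2 at 20) → 12 left.
J27 tier1 at 17: fill all 2 → 10 left.
J36 tier1 at 14: fill all 2 → 8 left.
J18/tier2 (7): +6 → 2 left.
2 remain; put them into J36 tier2 at 3.
Total = 20×2 + 17×2 + 14×2 + 7×6 + 3×2 = 150.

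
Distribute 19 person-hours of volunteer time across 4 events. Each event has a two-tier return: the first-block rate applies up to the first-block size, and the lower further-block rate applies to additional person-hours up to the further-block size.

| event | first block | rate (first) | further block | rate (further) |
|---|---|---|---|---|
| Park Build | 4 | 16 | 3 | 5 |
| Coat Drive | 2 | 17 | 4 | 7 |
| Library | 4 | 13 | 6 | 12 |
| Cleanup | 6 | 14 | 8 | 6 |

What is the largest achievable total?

270

Treat each block as its own option and order by rate: Coat Drive/T1 17 > Park Build/T1 16 > Cleanup/T1 14 > Library/T1 13 > Library/T2 12 > Coat Drive/T2 7 > Cleanup/T2 6 > Park Build/T2 5.
Fill Coat Drive T1 block (2 at 17) → 17 left.
Park Build/T1 (16): +4 → 13 left.
Cleanup T1 at 14: fill all 6 → 7 left.
Library/T1 (13): +4 → 3 left.
Library/T2: +3 of 6 at 12; pool empty.
Total = 17×2 + 16×4 + 14×6 + 13×4 + 12×3 = 270.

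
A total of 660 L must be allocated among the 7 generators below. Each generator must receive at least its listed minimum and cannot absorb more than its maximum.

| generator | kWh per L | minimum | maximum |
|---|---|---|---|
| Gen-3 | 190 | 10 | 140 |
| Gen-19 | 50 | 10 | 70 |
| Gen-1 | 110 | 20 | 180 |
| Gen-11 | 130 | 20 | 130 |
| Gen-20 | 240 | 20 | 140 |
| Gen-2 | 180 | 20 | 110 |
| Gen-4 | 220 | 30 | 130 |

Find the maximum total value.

Meeting every minimum uses 10+10+20+20+20+20+30 = 130 L, leaving 530.
Highest kWh per L first: Gen-20 240 > Gen-4 220 > Gen-3 190 > Gen-2 180 > Gen-11 130 > Gen-1 110 > Gen-19 50.
Gen-20: +120 to 140 (cap) — 410 left.
Give Gen-4 100 more to hit its cap of 130 — 310 left.
Gen-3: +130 to 140 (cap) — 180 left.
Gen-2 takes 90 more to reach its cap of 110 — 90 left.
Only 90 left; Gen-11 takes them to reach 110.
Total = 190×140 + 50×10 + 110×20 + 130×110 + 240×140 + 180×110 + 220×130 = 125600.

125600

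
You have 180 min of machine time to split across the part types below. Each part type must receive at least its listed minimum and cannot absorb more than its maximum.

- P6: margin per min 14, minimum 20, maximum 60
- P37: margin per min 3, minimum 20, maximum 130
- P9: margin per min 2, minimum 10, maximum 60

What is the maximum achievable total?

1190

Meeting every minimum uses 20+20+10 = 50 min, leaving 130.
Rank by margin per min: P6 14 > P37 3 > P9 2.
P6 takes 40 more to reach its cap of 60 → 90 left.
P37: +90 (room for 110) → 110. Pool exhausted.
Total = 14×60 + 3×110 + 2×10 = 1190.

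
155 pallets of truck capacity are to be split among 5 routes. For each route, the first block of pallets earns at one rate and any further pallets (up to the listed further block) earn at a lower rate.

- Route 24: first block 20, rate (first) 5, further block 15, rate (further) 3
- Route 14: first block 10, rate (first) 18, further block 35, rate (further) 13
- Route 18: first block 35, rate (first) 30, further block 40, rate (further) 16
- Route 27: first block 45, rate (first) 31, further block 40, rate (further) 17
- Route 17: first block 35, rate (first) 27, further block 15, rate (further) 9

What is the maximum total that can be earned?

Treat each block as its own option and order by rate: Route 27/T1 31 > Route 18/T1 30 > Route 17/T1 27 > Route 14/T1 18 > Route 27/T2 17 > Route 18/T2 16 > Route 14/T2 13 > Route 17/T2 9 > Route 24/T1 5 > Route 24/T2 3.
Fill Route 27 T1 block (45 at 31) — 110 left.
Fill Route 18 T1 block (35 at 30) — 75 left.
Route 17/T1 (27): +35 — 40 left.
Route 14/T1 (18): +10 — 30 left.
Route 27 T2 at 17: only 30 left, fill 30.
Total = 31×45 + 30×35 + 27×35 + 18×10 + 17×30 = 4080.

4080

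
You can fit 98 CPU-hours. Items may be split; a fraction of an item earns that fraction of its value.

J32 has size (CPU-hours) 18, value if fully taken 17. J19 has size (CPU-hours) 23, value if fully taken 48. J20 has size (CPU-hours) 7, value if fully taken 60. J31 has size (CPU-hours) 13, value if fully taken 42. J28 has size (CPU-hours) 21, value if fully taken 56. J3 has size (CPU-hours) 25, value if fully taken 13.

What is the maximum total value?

231.32

Best value per unit of size first: J20 60/7≈8.57, J31 42/13≈3.23, J28 56/21≈2.67, J19 48/23≈2.09, J32 17/18≈0.944, J3 13/25≈0.52.
J20: take in full, 7 CPU-hours for value 60 — 91 left.
All 13 CPU-hours of J31 fit (value 42) — 78 remain.
All 21 CPU-hours of J28 fit (value 56) — 57 remain.
Take all of J19 (23 CPU-hours, value 48) — 34 CPU-hours left.
J32: take in full, 18 CPU-hours for value 17 — 16 left.
16 CPU-hours left: a 16/25 share of J3 gives 13×16/25 = 8.32.
Total value = 231.32.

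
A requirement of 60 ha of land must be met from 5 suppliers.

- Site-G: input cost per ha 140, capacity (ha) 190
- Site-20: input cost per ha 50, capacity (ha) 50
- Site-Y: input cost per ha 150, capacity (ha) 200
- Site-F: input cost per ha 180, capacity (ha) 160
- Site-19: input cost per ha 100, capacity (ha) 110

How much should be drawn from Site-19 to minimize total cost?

10

Cheapest first:
Site-20 (50): use full 50 → 10 ha to go.
Site-19 (100): take the remaining 10 → done.
Site-G, Site-Y, Site-F: unused.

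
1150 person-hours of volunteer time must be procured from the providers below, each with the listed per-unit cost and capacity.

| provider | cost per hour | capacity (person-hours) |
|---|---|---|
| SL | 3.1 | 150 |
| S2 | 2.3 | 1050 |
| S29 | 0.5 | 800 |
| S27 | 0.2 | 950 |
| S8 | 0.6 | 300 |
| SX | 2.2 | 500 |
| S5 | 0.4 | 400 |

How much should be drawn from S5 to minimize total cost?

200

Cheapest first:
S27 (0.2): use full 950 → 200 person-hours to go.
S5 (0.4): take the remaining 200 → done.
S29, S8, SX, S2, SL: unused.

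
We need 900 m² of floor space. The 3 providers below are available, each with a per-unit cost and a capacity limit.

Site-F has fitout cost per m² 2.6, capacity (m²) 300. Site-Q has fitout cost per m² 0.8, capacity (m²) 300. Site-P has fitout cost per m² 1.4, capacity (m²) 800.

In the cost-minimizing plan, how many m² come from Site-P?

Cheapest first:
Site-Q at 0.8: take all 300 m² — 600 still needed.
Site-P (1.4): take the remaining 600 — done.
Site-F: unused.

600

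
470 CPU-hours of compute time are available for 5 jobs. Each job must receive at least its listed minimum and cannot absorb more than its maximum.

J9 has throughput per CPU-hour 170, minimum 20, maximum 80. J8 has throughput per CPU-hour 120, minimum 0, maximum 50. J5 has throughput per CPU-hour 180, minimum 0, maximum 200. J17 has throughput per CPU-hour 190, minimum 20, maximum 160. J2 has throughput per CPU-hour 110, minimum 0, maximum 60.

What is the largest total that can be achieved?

Meeting every minimum uses 20+0+0+20+0 = 40 CPU-hours, leaving 430.
Order the jobs by throughput per CPU-hour: J17 190 > J5 180 > J9 170 > J8 120 > J2 110.
J17: +140 to 160 (cap) → 290 left.
J5 takes 200 more to reach its cap of 200 → 90 left.
Give J9 60 more to hit its cap of 80 → 30 left.
Only 30 left; J8 takes them to reach 30.
Total = 170×80 + 120×30 + 180×200 + 190×160 = 83600.

83600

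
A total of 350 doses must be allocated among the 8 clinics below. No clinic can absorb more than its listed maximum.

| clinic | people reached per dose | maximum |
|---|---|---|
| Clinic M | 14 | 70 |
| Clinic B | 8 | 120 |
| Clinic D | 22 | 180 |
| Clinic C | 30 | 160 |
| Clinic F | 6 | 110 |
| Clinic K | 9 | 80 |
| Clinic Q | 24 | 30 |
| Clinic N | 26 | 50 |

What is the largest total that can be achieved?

Order the clinics by people reached per dose: Clinic C 30 > Clinic N 26 > Clinic Q 24 > Clinic D 22 > Clinic M 14 > Clinic K 9 > Clinic B 8 > Clinic F 6.
Clinic C takes 160 to reach its cap of 160 → 190 left.
Give Clinic N 50 to hit its cap of 50 → 140 left.
Give Clinic Q 30 to hit its cap of 30 → 110 left.
Clinic D has room for 180 but only 110 remain, so it gets 110.
Total = 22×110 + 30×160 + 24×30 + 26×50 = 9240.

9240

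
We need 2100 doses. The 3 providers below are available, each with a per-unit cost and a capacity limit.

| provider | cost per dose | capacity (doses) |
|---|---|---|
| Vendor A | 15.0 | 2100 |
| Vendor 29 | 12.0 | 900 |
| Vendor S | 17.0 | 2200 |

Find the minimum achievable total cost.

Use providers in increasing cost order.
Take 900 from Vendor 29 at 12.0 → need 1200 more.
Vendor A at 15.0: take 1200 of its 2100 → requirement met.
Vendor S: unused.
Cost = 900×12.0 + 1200×15.0 = 28800.

28800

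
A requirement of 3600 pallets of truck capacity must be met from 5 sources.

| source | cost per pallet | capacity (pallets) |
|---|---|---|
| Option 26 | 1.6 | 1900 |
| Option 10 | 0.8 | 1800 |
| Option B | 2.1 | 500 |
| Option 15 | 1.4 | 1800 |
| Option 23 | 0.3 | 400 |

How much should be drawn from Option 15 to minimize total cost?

Use sources in increasing cost order.
Option 23 at 0.3: take all 400 pallets ; 3200 still needed.
Option 10 at 0.8: take all 1800 pallets ; 1400 still needed.
Option 15 (1.4): take the remaining 1400 ; done.
Option 26, Option B: unused.

1400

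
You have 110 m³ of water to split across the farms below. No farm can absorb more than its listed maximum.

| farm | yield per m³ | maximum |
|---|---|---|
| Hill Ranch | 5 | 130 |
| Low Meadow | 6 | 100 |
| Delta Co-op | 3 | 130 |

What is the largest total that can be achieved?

650

Rank by yield per m³: Low Meadow 6 > Hill Ranch 5 > Delta Co-op 3.
Give Low Meadow 100 to hit its cap of 100 ; 10 left.
Only 10 left; Hill Ranch takes them to reach 10.
Total = 5×10 + 6×100 = 650.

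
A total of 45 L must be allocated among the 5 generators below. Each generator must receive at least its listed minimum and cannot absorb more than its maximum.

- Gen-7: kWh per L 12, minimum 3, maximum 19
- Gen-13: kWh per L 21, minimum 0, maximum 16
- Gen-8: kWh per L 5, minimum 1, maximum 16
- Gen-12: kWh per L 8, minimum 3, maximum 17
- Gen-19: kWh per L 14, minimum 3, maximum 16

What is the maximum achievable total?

Meeting every minimum uses 3+0+1+3+3 = 10 L, leaving 35.
Order the generators by kWh per L: Gen-13 21 > Gen-19 14 > Gen-7 12 > Gen-12 8 > Gen-8 5.
Gen-13: +16 to 16 (cap) → 19 left.
Gen-19 takes 13 more to reach its cap of 16 → 6 left.
Gen-7: +6 (room for 16) → 9. Pool exhausted.
Total = 12×9 + 21×16 + 5×1 + 8×3 + 14×16 = 697.

697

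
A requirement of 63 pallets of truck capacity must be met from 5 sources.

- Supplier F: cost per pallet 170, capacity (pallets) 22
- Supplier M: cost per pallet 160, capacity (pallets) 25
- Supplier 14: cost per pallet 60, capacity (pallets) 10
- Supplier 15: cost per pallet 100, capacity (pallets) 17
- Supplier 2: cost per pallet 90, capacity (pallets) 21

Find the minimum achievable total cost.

6590

Use sources in increasing cost order.
Supplier 14 at 60: take all 10 pallets → 53 still needed.
Supplier 2 at 90: take all 21 pallets → 32 still needed.
Take 17 from Supplier 15 at 100 → need 15 more.
Supplier M (160): take the remaining 15 → done.
Supplier F: unused.
Cost = 10×60 + 21×90 + 17×100 + 15×160 = 6590.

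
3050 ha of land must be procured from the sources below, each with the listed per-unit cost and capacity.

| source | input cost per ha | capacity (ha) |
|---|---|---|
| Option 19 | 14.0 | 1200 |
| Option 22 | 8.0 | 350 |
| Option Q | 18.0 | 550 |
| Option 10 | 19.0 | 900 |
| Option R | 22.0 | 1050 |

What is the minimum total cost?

Cheapest first:
Option 22 at 8.0: take all 350 ha ; 2700 still needed.
Take 1200 from Option 19 at 14.0 ; need 1500 more.
Option Q (18.0): use full 550 ; 950 ha to go.
Option 10 (19.0): use full 900 ; 50 ha to go.
Option R at 22.0: take 50 of its 1050 ; requirement met.
Cost = 350×8.0 + 1200×14.0 + 550×18.0 + 900×19.0 + 50×22.0 = 47700.

47700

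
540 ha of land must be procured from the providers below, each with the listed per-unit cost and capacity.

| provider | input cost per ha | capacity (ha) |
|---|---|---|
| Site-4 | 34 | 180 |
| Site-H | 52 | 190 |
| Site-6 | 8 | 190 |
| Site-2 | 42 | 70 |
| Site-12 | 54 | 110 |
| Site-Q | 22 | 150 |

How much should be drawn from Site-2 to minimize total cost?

20

Fill from the cheapest provider first.
Take 190 from Site-6 at 8 → need 350 more.
Site-Q at 22: take all 150 ha → 200 still needed.
Site-4 at 34: take all 180 ha → 20 still needed.
Site-2 at 42: take 20 of its 70 → requirement met.
Site-H, Site-12: unused.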